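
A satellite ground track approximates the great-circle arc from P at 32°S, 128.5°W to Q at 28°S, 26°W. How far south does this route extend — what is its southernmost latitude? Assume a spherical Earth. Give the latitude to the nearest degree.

The great circle lies in the plane with unit normal n̂ = (p₁ × p₂)/|p₁ × p₂|.
Here n̂_z ≈ +0.734; the vertex latitude is φ_max = arccos|n̂_z| ≈ 42.8°.
Check via Clairaut: cos φ_max = |cos φ₁| · sin C = cos(32.0°)·sin(120.1°) ≈ 0.734, again giving ≈ 42.8°.

≈ 43°S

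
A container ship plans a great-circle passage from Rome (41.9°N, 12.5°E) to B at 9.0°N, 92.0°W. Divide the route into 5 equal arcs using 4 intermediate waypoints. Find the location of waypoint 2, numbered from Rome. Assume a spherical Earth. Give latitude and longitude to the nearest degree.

≈ 41°N, 39°W

From cos δ = sin φ₁ sin φ₂ + cos φ₁ cos φ₂ cos Δλ, the central angle is δ ≈ 1.650 rad (94.6°).
Interpolate at f = 2/5 with slerp weights a = sin((1−f)δ)/sin δ ≈ 0.839, b = sin(fδ)/sin δ ≈ 0.615.
p = a·p₁ + b·p₂ ≈ (0.588, -0.472, 0.656); φ = arcsin(p_z) ≈ 41.03°, λ = atan2(p_y, p_x) ≈ -38.75°.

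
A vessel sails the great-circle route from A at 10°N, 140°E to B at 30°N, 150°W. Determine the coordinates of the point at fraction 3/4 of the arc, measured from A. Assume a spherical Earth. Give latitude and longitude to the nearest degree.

From cos δ = sin φ₁ sin φ₂ + cos φ₁ cos φ₂ cos Δλ, the central angle is δ ≈ 1.183 rad (67.8°).
Interpolate at f = 3/4 with slerp weights a = sin((1−f)δ)/sin δ ≈ 0.315, b = sin(fδ)/sin δ ≈ 0.837.
p = a·p₁ + b·p₂ ≈ (-0.866, -0.163, 0.473); φ = arcsin(p_z) ≈ 28.25°, λ = atan2(p_y, p_x) ≈ -169.31°.

≈ 28°N, 169°W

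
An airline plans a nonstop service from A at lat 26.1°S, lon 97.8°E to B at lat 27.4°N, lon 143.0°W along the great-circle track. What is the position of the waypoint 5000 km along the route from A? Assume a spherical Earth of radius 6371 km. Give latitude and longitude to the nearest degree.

The haversine formula gives a central angle δ ≈ 2.204 rad (126.3°) between the endpoints. The total great-circle distance is δ·R ≈ 2.204 × 6371 ≈ 14039 km, so the target fraction is f = 5000/14039 ≈ 0.356.
Interpolate at f ≈ 0.356 with slerp weights a = sin((1−f)δ)/sin δ ≈ 1.226, b = sin(fδ)/sin δ ≈ 0.876.
p = a·p₁ + b·p₂ ≈ (-0.771, 0.622, -0.136); φ = arcsin(p_z) ≈ -7.82°, λ = atan2(p_y, p_x) ≈ 141.08°.

≈ lat 8°S, lon 141°E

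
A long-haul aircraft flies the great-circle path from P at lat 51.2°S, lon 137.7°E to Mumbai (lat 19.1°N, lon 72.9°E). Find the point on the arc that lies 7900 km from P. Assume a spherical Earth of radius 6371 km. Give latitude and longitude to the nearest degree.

Convert each endpoint to a unit vector on the sphere (x = cos φ cos λ, y = cos φ sin λ, z = sin φ).
The central angle between the endpoints is δ = arccos(p₁·p₂) ≈ 1.574 rad (90.2°). The total great-circle distance is δ·R ≈ 1.574 × 6371 ≈ 10026 km, so the target fraction is f = 7900/10026 ≈ 0.788.
Interpolate at f ≈ 0.788 with slerp weights a = sin((1−f)δ)/sin δ ≈ 0.328, b = sin(fδ)/sin δ ≈ 0.946.
p = a·p₁ + b·p₂ ≈ (0.111, 0.992, 0.054); φ = arcsin(p_z) ≈ 3.11°, λ = atan2(p_y, p_x) ≈ 83.62°.

≈ lat 3°N, lon 84°E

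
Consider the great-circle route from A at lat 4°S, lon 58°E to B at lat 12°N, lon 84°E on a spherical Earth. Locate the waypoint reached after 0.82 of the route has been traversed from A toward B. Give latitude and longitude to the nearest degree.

≈ lat 9°N, lon 79°E

Convert each endpoint to a unit vector on the sphere (x = cos φ cos λ, y = cos φ sin λ, z = sin φ).
The central angle between the endpoints is δ = arccos(p₁·p₂) ≈ 0.531 rad (30.4°).
Interpolate at f = 0.82 with slerp weights a = sin((1−f)δ)/sin δ ≈ 0.188, b = sin(fδ)/sin δ ≈ 0.833.
p = a·p₁ + b·p₂ ≈ (0.185, 0.970, 0.160); φ = arcsin(p_z) ≈ 9.21°, λ = atan2(p_y, p_x) ≈ 79.21°.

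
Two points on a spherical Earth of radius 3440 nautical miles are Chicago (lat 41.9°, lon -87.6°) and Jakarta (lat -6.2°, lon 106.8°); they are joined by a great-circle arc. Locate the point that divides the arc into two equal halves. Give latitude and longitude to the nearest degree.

Write both endpoints as unit vectors p₁, p₂ with components (cos φ cos λ, cos φ sin λ, sin φ).
The central angle between the endpoints is δ = arccos(p₁·p₂) ≈ 2.480 rad (142.1°).
Interpolate at f = 1/2 with slerp weights a = sin((1−f)δ)/sin δ ≈ 1.539, b = sin(fδ)/sin δ ≈ 1.539.
p = a·p₁ + b·p₂ ≈ (-0.394, 0.320, 0.861); φ = arcsin(p_z) ≈ 59.48°, λ = atan2(p_y, p_x) ≈ 140.92°.

≈ lat 59°, lon 141°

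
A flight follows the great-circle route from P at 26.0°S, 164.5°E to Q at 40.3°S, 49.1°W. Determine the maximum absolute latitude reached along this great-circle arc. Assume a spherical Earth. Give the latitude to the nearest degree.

≈ 67°S

The great circle lies in the plane with unit normal n̂ = (p₁ × p₂)/|p₁ × p₂|.
Here n̂_z ≈ +0.396; the vertex latitude is φ_max = arccos|n̂_z| ≈ 66.7°.
Check via Clairaut: cos φ_max = |cos φ₁| · sin C = cos(26.0°)·sin(153.9°) ≈ 0.396, again giving ≈ 66.7°.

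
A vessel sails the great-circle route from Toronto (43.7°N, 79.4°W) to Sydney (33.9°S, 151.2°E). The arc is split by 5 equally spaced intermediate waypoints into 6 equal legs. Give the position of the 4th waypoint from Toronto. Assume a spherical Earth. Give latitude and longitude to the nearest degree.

≈ (5°S, 169°W)

Write both endpoints as unit vectors p₁, p₂ with components (cos φ cos λ, cos φ sin λ, sin φ).
The central angle between the endpoints is δ = arccos(p₁·p₂) ≈ 2.444 rad (140.0°).
Interpolate at f = 4/6 with slerp weights a = sin((1−f)δ)/sin δ ≈ 1.132, b = sin(fδ)/sin δ ≈ 1.554.
p = a·p₁ + b·p₂ ≈ (-0.979, -0.183, -0.084); φ = arcsin(p_z) ≈ -4.84°, λ = atan2(p_y, p_x) ≈ -169.40°.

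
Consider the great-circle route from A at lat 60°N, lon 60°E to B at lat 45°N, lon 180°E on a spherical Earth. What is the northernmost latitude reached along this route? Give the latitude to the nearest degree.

The great circle lies in the plane with unit normal n̂ = (p₁ × p₂)/|p₁ × p₂|.
Here n̂_z ≈ +0.340; the vertex latitude is φ_max = arccos|n̂_z| ≈ 70.1°.
Check via Clairaut: cos φ_max = |cos φ₁| · sin C = cos(60.0°)·sin(42.9°) ≈ 0.340, again giving ≈ 70.1°.

≈ 70°N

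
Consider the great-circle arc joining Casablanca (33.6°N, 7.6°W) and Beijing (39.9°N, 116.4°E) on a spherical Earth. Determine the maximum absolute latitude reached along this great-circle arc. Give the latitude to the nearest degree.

≈ 58°N

The great circle lies in the plane with unit normal n̂ = (p₁ × p₂)/|p₁ × p₂|.
Here n̂_z ≈ +0.530; the vertex latitude is φ_max = arccos|n̂_z| ≈ 58.0°.
Check via Clairaut: cos φ_max = |cos φ₁| · sin C = cos(33.6°)·sin(39.5°) ≈ 0.530, again giving ≈ 58.0°.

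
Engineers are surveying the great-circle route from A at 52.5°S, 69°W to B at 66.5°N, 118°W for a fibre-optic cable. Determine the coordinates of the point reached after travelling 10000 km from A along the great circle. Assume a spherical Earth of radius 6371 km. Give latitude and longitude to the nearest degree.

≈ 34°N, 95°W

From cos δ = sin φ₁ sin φ₂ + cos φ₁ cos φ₂ cos Δλ, the central angle is δ ≈ 2.175 rad (124.6°). The total great-circle distance is δ·R ≈ 2.175 × 6371 ≈ 13858 km, so the target fraction is f = 10000/13858 ≈ 0.722.
Interpolate at f ≈ 0.722 with slerp weights a = sin((1−f)δ)/sin δ ≈ 0.692, b = sin(fδ)/sin δ ≈ 1.215.
p = a·p₁ + b·p₂ ≈ (-0.077, -0.821, 0.566); φ = arcsin(p_z) ≈ 34.45°, λ = atan2(p_y, p_x) ≈ -95.33°.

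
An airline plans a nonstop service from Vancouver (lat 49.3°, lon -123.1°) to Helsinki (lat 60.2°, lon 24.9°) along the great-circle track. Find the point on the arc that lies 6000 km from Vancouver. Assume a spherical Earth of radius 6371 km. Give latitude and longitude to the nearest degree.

≈ lat 72°, lon 8°

The haversine formula gives a central angle δ ≈ 1.178 rad (67.5°) between the endpoints. The total great-circle distance is δ·R ≈ 1.178 × 6371 ≈ 7503 km, so the target fraction is f = 6000/7503 ≈ 0.800.
Interpolate at f ≈ 0.800 with slerp weights a = sin((1−f)δ)/sin δ ≈ 0.253, b = sin(fδ)/sin δ ≈ 0.875.
p = a·p₁ + b·p₂ ≈ (0.304, 0.045, 0.951); φ = arcsin(p_z) ≈ 72.07°, λ = atan2(p_y, p_x) ≈ 8.39°.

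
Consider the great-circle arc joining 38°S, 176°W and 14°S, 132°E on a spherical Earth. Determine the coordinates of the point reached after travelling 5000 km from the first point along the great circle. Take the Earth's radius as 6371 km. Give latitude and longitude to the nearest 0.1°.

Write both endpoints as unit vectors p₁, p₂ with components (cos φ cos λ, cos φ sin λ, sin φ).
The central angle between the endpoints is δ = arccos(p₁·p₂) ≈ 0.902 rad (51.7°). The total great-circle distance is δ·R ≈ 0.902 × 6371 ≈ 5750 km, so the target fraction is f = 5000/5750 ≈ 0.870.
Interpolate at f ≈ 0.870 with slerp weights a = sin((1−f)δ)/sin δ ≈ 0.150, b = sin(fδ)/sin δ ≈ 0.900.
p = a·p₁ + b·p₂ ≈ (-0.702, 0.641, -0.310); φ = arcsin(p_z) ≈ -18.05°, λ = atan2(p_y, p_x) ≈ 137.61°.

≈ 18.1°S, 137.6°E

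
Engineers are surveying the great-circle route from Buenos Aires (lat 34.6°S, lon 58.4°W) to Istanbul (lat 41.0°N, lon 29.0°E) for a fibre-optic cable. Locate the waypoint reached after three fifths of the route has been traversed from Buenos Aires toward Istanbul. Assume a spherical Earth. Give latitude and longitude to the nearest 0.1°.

Write both endpoints as unit vectors p₁, p₂ with components (cos φ cos λ, cos φ sin λ, sin φ).
The central angle between the endpoints is δ = arccos(p₁·p₂) ≈ 1.922 rad (110.1°).
Interpolate at f = 3/5 with slerp weights a = sin((1−f)δ)/sin δ ≈ 0.741, b = sin(fδ)/sin δ ≈ 0.974.
p = a·p₁ + b·p₂ ≈ (0.962, -0.163, 0.218); φ = arcsin(p_z) ≈ 12.60°, λ = atan2(p_y, p_x) ≈ -9.62°.

≈ lat 12.6°N, lon 9.6°W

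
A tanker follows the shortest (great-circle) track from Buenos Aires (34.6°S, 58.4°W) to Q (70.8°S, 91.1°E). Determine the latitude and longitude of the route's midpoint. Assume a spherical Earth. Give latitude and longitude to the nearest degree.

Convert each endpoint to a unit vector on the sphere (x = cos φ cos λ, y = cos φ sin λ, z = sin φ).
The central angle between the endpoints is δ = arccos(p₁·p₂) ≈ 1.263 rad (72.4°).
Interpolate at f = 1/2 with slerp weights a = sin((1−f)δ)/sin δ ≈ 0.619, b = sin(fδ)/sin δ ≈ 0.619.
p = a·p₁ + b·p₂ ≈ (0.263, -0.231, -0.937); φ = arcsin(p_z) ≈ -69.51°, λ = atan2(p_y, p_x) ≈ -41.22°.

≈ (70°S, 41°W)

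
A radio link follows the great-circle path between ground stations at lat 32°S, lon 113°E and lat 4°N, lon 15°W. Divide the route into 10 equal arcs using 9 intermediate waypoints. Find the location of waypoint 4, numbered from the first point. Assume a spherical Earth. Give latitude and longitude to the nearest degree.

≈ lat 33°S, lon 53°E

Convert each endpoint to a unit vector on the sphere (x = cos φ cos λ, y = cos φ sin λ, z = sin φ).
The central angle between the endpoints is δ = arccos(p₁·p₂) ≈ 2.163 rad (123.9°).
Interpolate at f = 4/10 with slerp weights a = sin((1−f)δ)/sin δ ≈ 1.160, b = sin(fδ)/sin δ ≈ 0.917.
p = a·p₁ + b·p₂ ≈ (0.499, 0.669, -0.551); φ = arcsin(p_z) ≈ -33.42°, λ = atan2(p_y, p_x) ≈ 53.27°.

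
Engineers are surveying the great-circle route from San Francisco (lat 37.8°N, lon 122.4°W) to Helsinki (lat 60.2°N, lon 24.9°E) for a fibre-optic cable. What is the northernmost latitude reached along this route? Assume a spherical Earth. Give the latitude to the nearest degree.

≈ 77°N

The great circle lies in the plane with unit normal n̂ = (p₁ × p₂)/|p₁ × p₂|.
Here n̂_z ≈ +0.217; the vertex latitude is φ_max = arccos|n̂_z| ≈ 77.5°.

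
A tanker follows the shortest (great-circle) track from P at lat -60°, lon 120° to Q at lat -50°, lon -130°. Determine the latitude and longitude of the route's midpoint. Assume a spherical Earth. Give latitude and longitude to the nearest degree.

≈ lat -68°, lon -175°

The haversine formula gives a central angle δ ≈ 0.984 rad (56.4°) between the endpoints.
Interpolate at f = 1/2 with slerp weights a = sin((1−f)δ)/sin δ ≈ 0.567, b = sin(fδ)/sin δ ≈ 0.567.
p = a·p₁ + b·p₂ ≈ (-0.376, -0.034, -0.926); φ = arcsin(p_z) ≈ -67.81°, λ = atan2(p_y, p_x) ≈ -174.88°.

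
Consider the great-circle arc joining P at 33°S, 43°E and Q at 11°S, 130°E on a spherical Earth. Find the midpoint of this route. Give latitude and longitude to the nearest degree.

The haversine formula gives a central angle δ ≈ 1.423 rad (81.5°) between the endpoints.
Interpolate at f = 1/2 with slerp weights a = sin((1−f)δ)/sin δ ≈ 0.660, b = sin(fδ)/sin δ ≈ 0.660.
p = a·p₁ + b·p₂ ≈ (-0.012, 0.874, -0.486); φ = arcsin(p_z) ≈ -29.05°, λ = atan2(p_y, p_x) ≈ 90.76°.

≈ 29°S, 91°E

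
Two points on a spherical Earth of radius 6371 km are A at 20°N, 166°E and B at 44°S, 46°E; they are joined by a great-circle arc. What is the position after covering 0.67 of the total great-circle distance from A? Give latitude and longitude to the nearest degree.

≈ 35°S, 99°E

Convert each endpoint to a unit vector on the sphere (x = cos φ cos λ, y = cos φ sin λ, z = sin φ).
The central angle between the endpoints is δ = arccos(p₁·p₂) ≈ 2.184 rad (125.1°).
Interpolate at f = 0.67 with slerp weights a = sin((1−f)δ)/sin δ ≈ 0.807, b = sin(fδ)/sin δ ≈ 1.216.
p = a·p₁ + b·p₂ ≈ (-0.128, 0.813, -0.569); φ = arcsin(p_z) ≈ -34.65°, λ = atan2(p_y, p_x) ≈ 98.97°.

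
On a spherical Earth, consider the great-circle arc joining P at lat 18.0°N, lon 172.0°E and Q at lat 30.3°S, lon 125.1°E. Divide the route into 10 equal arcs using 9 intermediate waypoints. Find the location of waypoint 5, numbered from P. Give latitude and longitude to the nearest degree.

≈ lat 7°S, lon 150°E

Write both endpoints as unit vectors p₁, p₂ with components (cos φ cos λ, cos φ sin λ, sin φ).
The central angle between the endpoints is δ = arccos(p₁·p₂) ≈ 1.154 rad (66.1°).
Interpolate at f = 5/10 with slerp weights a = sin((1−f)δ)/sin δ ≈ 0.597, b = sin(fδ)/sin δ ≈ 0.597.
p = a·p₁ + b·p₂ ≈ (-0.858, 0.500, -0.117); φ = arcsin(p_z) ≈ -6.70°, λ = atan2(p_y, p_x) ≈ 149.75°.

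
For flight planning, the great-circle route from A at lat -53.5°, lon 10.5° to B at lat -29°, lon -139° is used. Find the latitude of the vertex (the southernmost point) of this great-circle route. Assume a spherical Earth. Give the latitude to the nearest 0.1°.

The great circle lies in the plane with unit normal n̂ = (p₁ × p₂)/|p₁ × p₂|.
Here n̂_z ≈ -0.264; the vertex latitude is φ_max = arccos|n̂_z| ≈ 74.7°.
Check via Clairaut: cos φ_max = |cos φ₁| · sin C = cos(53.5°)·sin(153.6°) ≈ 0.264, again giving ≈ 74.7°.

≈ -74.7°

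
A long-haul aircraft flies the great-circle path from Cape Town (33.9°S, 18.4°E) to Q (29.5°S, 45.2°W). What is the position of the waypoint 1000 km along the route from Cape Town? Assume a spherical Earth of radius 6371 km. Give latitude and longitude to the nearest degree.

≈ (36°S, 8°E)

Write both endpoints as unit vectors p₁, p₂ with components (cos φ cos λ, cos φ sin λ, sin φ).
The central angle between the endpoints is δ = arccos(p₁·p₂) ≈ 0.932 rad (53.4°). The total great-circle distance is δ·R ≈ 0.932 × 6371 ≈ 5941 km, so the target fraction is f = 1000/5941 ≈ 0.168.
Interpolate at f ≈ 0.168 with slerp weights a = sin((1−f)δ)/sin δ ≈ 0.872, b = sin(fδ)/sin δ ≈ 0.195.
p = a·p₁ + b·p₂ ≈ (0.806, 0.108, -0.582); φ = arcsin(p_z) ≈ -35.59°, λ = atan2(p_y, p_x) ≈ 7.65°.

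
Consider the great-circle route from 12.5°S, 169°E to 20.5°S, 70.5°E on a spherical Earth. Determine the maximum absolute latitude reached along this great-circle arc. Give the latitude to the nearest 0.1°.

≈ 25.0°S

The great circle lies in the plane with unit normal n̂ = (p₁ × p₂)/|p₁ × p₂|.
Here n̂_z ≈ -0.906; the vertex latitude is φ_max = arccos|n̂_z| ≈ 25.0°.
Check via Clairaut: cos φ_max = |cos φ₁| · sin C = cos(12.5°)·sin(111.9°) ≈ 0.906, again giving ≈ 25.0°.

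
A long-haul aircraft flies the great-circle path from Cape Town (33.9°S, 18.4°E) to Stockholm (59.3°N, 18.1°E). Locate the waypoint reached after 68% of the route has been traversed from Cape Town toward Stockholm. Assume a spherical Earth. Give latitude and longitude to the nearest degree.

≈ 29°N, 18°E

Convert each endpoint to a unit vector on the sphere (x = cos φ cos λ, y = cos φ sin λ, z = sin φ).
The central angle between the endpoints is δ = arccos(p₁·p₂) ≈ 1.627 rad (93.2°).
Interpolate at f = 0.68 with slerp weights a = sin((1−f)δ)/sin δ ≈ 0.498, b = sin(fδ)/sin δ ≈ 0.895.
p = a·p₁ + b·p₂ ≈ (0.827, 0.273, 0.492); φ = arcsin(p_z) ≈ 29.48°, λ = atan2(p_y, p_x) ≈ 18.24°.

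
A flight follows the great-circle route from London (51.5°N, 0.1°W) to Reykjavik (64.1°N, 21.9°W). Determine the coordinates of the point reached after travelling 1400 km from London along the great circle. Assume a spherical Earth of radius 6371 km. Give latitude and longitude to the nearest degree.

≈ 61°N, 15°W

Convert each endpoint to a unit vector on the sphere (x = cos φ cos λ, y = cos φ sin λ, z = sin φ).
The central angle between the endpoints is δ = arccos(p₁·p₂) ≈ 0.296 rad (17.0°). The total great-circle distance is δ·R ≈ 0.296 × 6371 ≈ 1887 km, so the target fraction is f = 1400/1887 ≈ 0.742.
Interpolate at f ≈ 0.742 with slerp weights a = sin((1−f)δ)/sin δ ≈ 0.262, b = sin(fδ)/sin δ ≈ 0.747.
p = a·p₁ + b·p₂ ≈ (0.466, -0.122, 0.877); φ = arcsin(p_z) ≈ 61.23°, λ = atan2(p_y, p_x) ≈ -14.68°.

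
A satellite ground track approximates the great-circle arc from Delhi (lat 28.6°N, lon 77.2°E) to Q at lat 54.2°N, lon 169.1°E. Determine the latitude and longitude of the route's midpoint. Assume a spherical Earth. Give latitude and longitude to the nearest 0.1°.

Write both endpoints as unit vectors p₁, p₂ with components (cos φ cos λ, cos φ sin λ, sin φ).
The central angle between the endpoints is δ = arccos(p₁·p₂) ≈ 1.190 rad (68.2°).
Interpolate at f = 1/2 with slerp weights a = sin((1−f)δ)/sin δ ≈ 0.604, b = sin(fδ)/sin δ ≈ 0.604.
p = a·p₁ + b·p₂ ≈ (-0.229, 0.584, 0.779); φ = arcsin(p_z) ≈ 51.15°, λ = atan2(p_y, p_x) ≈ 111.45°.

≈ lat 51.2°N, lon 111.5°E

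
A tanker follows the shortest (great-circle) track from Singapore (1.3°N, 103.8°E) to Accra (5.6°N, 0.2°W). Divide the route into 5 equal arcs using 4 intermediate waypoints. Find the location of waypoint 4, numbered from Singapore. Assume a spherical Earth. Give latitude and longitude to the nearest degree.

From cos δ = sin φ₁ sin φ₂ + cos φ₁ cos φ₂ cos Δλ, the central angle is δ ≈ 1.812 rad (103.8°).
Interpolate at f = 4/5 with slerp weights a = sin((1−f)δ)/sin δ ≈ 0.365, b = sin(fδ)/sin δ ≈ 1.022.
p = a·p₁ + b·p₂ ≈ (0.930, 0.351, 0.108); φ = arcsin(p_z) ≈ 6.20°, λ = atan2(p_y, p_x) ≈ 20.66°.

≈ 6°N, 21°E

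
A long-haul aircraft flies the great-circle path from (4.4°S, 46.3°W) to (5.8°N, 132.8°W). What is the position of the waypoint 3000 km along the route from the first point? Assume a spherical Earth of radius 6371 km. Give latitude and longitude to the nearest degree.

≈ (1°S, 73°W)

From cos δ = sin φ₁ sin φ₂ + cos φ₁ cos φ₂ cos Δλ, the central angle is δ ≈ 1.518 rad (87.0°). The total great-circle distance is δ·R ≈ 1.518 × 6371 ≈ 9671 km, so the target fraction is f = 3000/9671 ≈ 0.310.
Interpolate at f ≈ 0.310 with slerp weights a = sin((1−f)δ)/sin δ ≈ 0.867, b = sin(fδ)/sin δ ≈ 0.454.
p = a·p₁ + b·p₂ ≈ (0.290, -0.957, -0.021); φ = arcsin(p_z) ≈ -1.18°, λ = atan2(p_y, p_x) ≈ -73.12°.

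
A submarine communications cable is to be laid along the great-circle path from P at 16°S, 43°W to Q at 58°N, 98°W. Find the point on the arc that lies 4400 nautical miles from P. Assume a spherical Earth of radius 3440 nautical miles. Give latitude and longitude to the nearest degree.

≈ 49°N, 82°W

Convert each endpoint to a unit vector on the sphere (x = cos φ cos λ, y = cos φ sin λ, z = sin φ).
The central angle between the endpoints is δ = arccos(p₁·p₂) ≈ 1.512 rad (86.7°). The total great-circle distance is δ·R ≈ 1.512 × 3440 ≈ 5202 nmi, so the target fraction is f = 4400/5202 ≈ 0.846.
Interpolate at f ≈ 0.846 with slerp weights a = sin((1−f)δ)/sin δ ≈ 0.232, b = sin(fδ)/sin δ ≈ 0.959.
p = a·p₁ + b·p₂ ≈ (0.092, -0.655, 0.750); φ = arcsin(p_z) ≈ 48.57°, λ = atan2(p_y, p_x) ≈ -82.00°.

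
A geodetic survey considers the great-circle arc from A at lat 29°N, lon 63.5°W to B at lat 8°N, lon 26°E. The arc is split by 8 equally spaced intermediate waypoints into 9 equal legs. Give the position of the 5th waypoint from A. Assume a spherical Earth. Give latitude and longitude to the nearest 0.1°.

≈ lat 23.8°N, lon 10.2°W

From cos δ = sin φ₁ sin φ₂ + cos φ₁ cos φ₂ cos Δλ, the central angle is δ ≈ 1.496 rad (85.7°).
Interpolate at f = 5/9 with slerp weights a = sin((1−f)δ)/sin δ ≈ 0.619, b = sin(fδ)/sin δ ≈ 0.741.
p = a·p₁ + b·p₂ ≈ (0.901, -0.163, 0.403); φ = arcsin(p_z) ≈ 23.77°, λ = atan2(p_y, p_x) ≈ -10.24°.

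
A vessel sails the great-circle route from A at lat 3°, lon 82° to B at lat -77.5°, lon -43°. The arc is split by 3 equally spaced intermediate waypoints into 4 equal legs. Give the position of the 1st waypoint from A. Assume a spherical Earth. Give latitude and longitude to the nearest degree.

From cos δ = sin φ₁ sin φ₂ + cos φ₁ cos φ₂ cos Δλ, the central angle is δ ≈ 1.747 rad (100.1°).
Interpolate at f = 1/4 with slerp weights a = sin((1−f)δ)/sin δ ≈ 0.981, b = sin(fδ)/sin δ ≈ 0.430.
p = a·p₁ + b·p₂ ≈ (0.204, 0.907, -0.368); φ = arcsin(p_z) ≈ -21.59°, λ = atan2(p_y, p_x) ≈ 77.30°.

≈ lat -22°, lon 77°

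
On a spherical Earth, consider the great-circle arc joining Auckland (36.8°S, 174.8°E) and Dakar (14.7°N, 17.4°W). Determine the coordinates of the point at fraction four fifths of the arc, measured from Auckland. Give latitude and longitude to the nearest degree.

Convert each endpoint to a unit vector on the sphere (x = cos φ cos λ, y = cos φ sin λ, z = sin φ).
The central angle between the endpoints is δ = arccos(p₁·p₂) ≈ 2.712 rad (155.4°).
Interpolate at f = 4/5 with slerp weights a = sin((1−f)δ)/sin δ ≈ 1.239, b = sin(fδ)/sin δ ≈ 1.982.
p = a·p₁ + b·p₂ ≈ (0.842, -0.484, -0.239); φ = arcsin(p_z) ≈ -13.82°, λ = atan2(p_y, p_x) ≈ -29.86°.

≈ (14°S, 30°W)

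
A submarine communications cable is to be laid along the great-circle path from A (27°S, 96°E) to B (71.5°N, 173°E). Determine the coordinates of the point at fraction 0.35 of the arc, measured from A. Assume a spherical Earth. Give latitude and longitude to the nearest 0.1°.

≈ (10.2°N, 108.3°E)

From cos δ = sin φ₁ sin φ₂ + cos φ₁ cos φ₂ cos Δλ, the central angle is δ ≈ 1.947 rad (111.5°).
Interpolate at f = 0.35 with slerp weights a = sin((1−f)δ)/sin δ ≈ 1.025, b = sin(fδ)/sin δ ≈ 0.677.
p = a·p₁ + b·p₂ ≈ (-0.309, 0.935, 0.177); φ = arcsin(p_z) ≈ 10.17°, λ = atan2(p_y, p_x) ≈ 108.28°.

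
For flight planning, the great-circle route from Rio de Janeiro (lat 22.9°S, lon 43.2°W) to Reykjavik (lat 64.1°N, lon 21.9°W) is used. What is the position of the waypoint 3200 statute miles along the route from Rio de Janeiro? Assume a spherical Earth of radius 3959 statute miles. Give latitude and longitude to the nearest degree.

≈ lat 23°N, lon 36°W

Convert each endpoint to a unit vector on the sphere (x = cos φ cos λ, y = cos φ sin λ, z = sin φ).
The central angle between the endpoints is δ = arccos(p₁·p₂) ≈ 1.546 rad (88.6°). The total great-circle distance is δ·R ≈ 1.546 × 3959 ≈ 6120 mi, so the target fraction is f = 3200/6120 ≈ 0.523.
Interpolate at f ≈ 0.523 with slerp weights a = sin((1−f)δ)/sin δ ≈ 0.673, b = sin(fδ)/sin δ ≈ 0.723.
p = a·p₁ + b·p₂ ≈ (0.745, -0.542, 0.389); φ = arcsin(p_z) ≈ 22.89°, λ = atan2(p_y, p_x) ≈ -36.04°.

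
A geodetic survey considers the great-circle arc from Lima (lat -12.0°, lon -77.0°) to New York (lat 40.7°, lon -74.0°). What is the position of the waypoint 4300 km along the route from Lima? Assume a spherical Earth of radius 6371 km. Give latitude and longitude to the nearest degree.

≈ lat 27°, lon -75°

The haversine formula gives a central angle δ ≈ 0.921 rad (52.8°) between the endpoints. The total great-circle distance is δ·R ≈ 0.921 × 6371 ≈ 5868 km, so the target fraction is f = 4300/5868 ≈ 0.733.
Interpolate at f ≈ 0.733 with slerp weights a = sin((1−f)δ)/sin δ ≈ 0.306, b = sin(fδ)/sin δ ≈ 0.785.
p = a·p₁ + b·p₂ ≈ (0.231, -0.864, 0.448); φ = arcsin(p_z) ≈ 26.62°, λ = atan2(p_y, p_x) ≈ -75.00°.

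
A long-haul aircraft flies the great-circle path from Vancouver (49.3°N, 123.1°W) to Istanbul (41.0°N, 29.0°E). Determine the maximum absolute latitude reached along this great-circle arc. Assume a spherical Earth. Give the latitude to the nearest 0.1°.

≈ 76.7°N

The great circle lies in the plane with unit normal n̂ = (p₁ × p₂)/|p₁ × p₂|.
Here n̂_z ≈ +0.231; the vertex latitude is φ_max = arccos|n̂_z| ≈ 76.7°.
Check via Clairaut: cos φ_max = |cos φ₁| · sin C = cos(49.3°)·sin(20.7°) ≈ 0.231, again giving ≈ 76.7°.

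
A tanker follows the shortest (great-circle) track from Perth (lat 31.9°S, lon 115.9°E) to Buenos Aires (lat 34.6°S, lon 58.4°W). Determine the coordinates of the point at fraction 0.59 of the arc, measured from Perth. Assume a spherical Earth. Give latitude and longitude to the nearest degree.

≈ lat 80°S, lon 35°W

From cos δ = sin φ₁ sin φ₂ + cos φ₁ cos φ₂ cos Δλ, the central angle is δ ≈ 1.977 rad (113.3°).
Interpolate at f = 0.59 with slerp weights a = sin((1−f)δ)/sin δ ≈ 0.789, b = sin(fδ)/sin δ ≈ 1.001.
p = a·p₁ + b·p₂ ≈ (0.139, -0.099, -0.985); φ = arcsin(p_z) ≈ -80.16°, λ = atan2(p_y, p_x) ≈ -35.48°.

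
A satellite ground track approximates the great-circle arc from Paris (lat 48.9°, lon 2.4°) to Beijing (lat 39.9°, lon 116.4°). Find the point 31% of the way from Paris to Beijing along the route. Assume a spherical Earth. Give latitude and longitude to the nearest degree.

≈ lat 60°, lon 37°

Convert each endpoint to a unit vector on the sphere (x = cos φ cos λ, y = cos φ sin λ, z = sin φ).
The central angle between the endpoints is δ = arccos(p₁·p₂) ≈ 1.289 rad (73.8°).
Interpolate at f = 0.31 with slerp weights a = sin((1−f)δ)/sin δ ≈ 0.809, b = sin(fδ)/sin δ ≈ 0.405.
p = a·p₁ + b·p₂ ≈ (0.393, 0.301, 0.869); φ = arcsin(p_z) ≈ 60.35°, λ = atan2(p_y, p_x) ≈ 37.41°.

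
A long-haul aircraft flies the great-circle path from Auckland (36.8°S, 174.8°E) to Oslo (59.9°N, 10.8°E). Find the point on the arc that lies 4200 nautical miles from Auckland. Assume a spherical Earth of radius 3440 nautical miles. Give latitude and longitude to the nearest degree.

The haversine formula gives a central angle δ ≈ 2.700 rad (154.7°) between the endpoints. The total great-circle distance is δ·R ≈ 2.700 × 3440 ≈ 9290 nmi, so the target fraction is f = 4200/9290 ≈ 0.452.
Interpolate at f ≈ 0.452 with slerp weights a = sin((1−f)δ)/sin δ ≈ 2.332, b = sin(fδ)/sin δ ≈ 2.200.
p = a·p₁ + b·p₂ ≈ (-0.776, 0.376, 0.506); φ = arcsin(p_z) ≈ 30.42°, λ = atan2(p_y, p_x) ≈ 154.15°.

≈ 30°N, 154°E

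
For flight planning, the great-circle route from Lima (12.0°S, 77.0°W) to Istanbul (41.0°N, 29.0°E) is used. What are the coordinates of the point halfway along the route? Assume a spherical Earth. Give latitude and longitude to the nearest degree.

Write both endpoints as unit vectors p₁, p₂ with components (cos φ cos λ, cos φ sin λ, sin φ).
The central angle between the endpoints is δ = arccos(p₁·p₂) ≈ 1.918 rad (109.9°).
Interpolate at f = 1/2 with slerp weights a = sin((1−f)δ)/sin δ ≈ 0.870, b = sin(fδ)/sin δ ≈ 0.870.
p = a·p₁ + b·p₂ ≈ (0.766, -0.511, 0.390); φ = arcsin(p_z) ≈ 22.96°, λ = atan2(p_y, p_x) ≈ -33.71°.

≈ (23°N, 34°W)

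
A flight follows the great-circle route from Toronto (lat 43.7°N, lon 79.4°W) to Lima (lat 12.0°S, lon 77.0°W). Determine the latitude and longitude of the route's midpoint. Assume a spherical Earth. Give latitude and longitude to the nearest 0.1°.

From cos δ = sin φ₁ sin φ₂ + cos φ₁ cos φ₂ cos Δλ, the central angle is δ ≈ 0.973 rad (55.7°).
Interpolate at f = 1/2 with slerp weights a = sin((1−f)δ)/sin δ ≈ 0.566, b = sin(fδ)/sin δ ≈ 0.566.
p = a·p₁ + b·p₂ ≈ (0.200, -0.941, 0.273); φ = arcsin(p_z) ≈ 15.85°, λ = atan2(p_y, p_x) ≈ -78.02°.

≈ lat 15.9°N, lon 78.0°W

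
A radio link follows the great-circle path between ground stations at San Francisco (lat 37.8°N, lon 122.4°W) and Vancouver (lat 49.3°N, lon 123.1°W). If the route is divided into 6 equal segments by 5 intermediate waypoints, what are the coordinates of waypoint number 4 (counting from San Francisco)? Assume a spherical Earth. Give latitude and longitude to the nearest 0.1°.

Convert each endpoint to a unit vector on the sphere (x = cos φ cos λ, y = cos φ sin λ, z = sin φ).
The central angle between the endpoints is δ = arccos(p₁·p₂) ≈ 0.201 rad (11.5°).
Interpolate at f = 4/6 with slerp weights a = sin((1−f)δ)/sin δ ≈ 0.335, b = sin(fδ)/sin δ ≈ 0.669.
p = a·p₁ + b·p₂ ≈ (-0.380, -0.589, 0.713); φ = arcsin(p_z) ≈ 45.47°, λ = atan2(p_y, p_x) ≈ -122.84°.

≈ lat 45.5°N, lon 122.8°W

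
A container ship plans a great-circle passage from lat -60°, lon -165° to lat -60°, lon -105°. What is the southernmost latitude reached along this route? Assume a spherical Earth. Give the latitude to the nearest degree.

The great circle lies in the plane with unit normal n̂ = (p₁ × p₂)/|p₁ × p₂|.
Here n̂_z ≈ +0.447; the vertex latitude is φ_max = arccos|n̂_z| ≈ 63.4°.
Check via Clairaut: cos φ_max = |cos φ₁| · sin C = cos(60.0°)·sin(116.6°) ≈ 0.447, again giving ≈ 63.4°.

≈ -63°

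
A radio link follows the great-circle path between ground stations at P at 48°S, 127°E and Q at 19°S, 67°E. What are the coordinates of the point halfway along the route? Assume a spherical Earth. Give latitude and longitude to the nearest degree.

≈ 37°S, 91°E

From cos δ = sin φ₁ sin φ₂ + cos φ₁ cos φ₂ cos Δλ, the central angle is δ ≈ 0.978 rad (56.1°).
Interpolate at f = 1/2 with slerp weights a = sin((1−f)δ)/sin δ ≈ 0.566, b = sin(fδ)/sin δ ≈ 0.566.
p = a·p₁ + b·p₂ ≈ (-0.019, 0.796, -0.605); φ = arcsin(p_z) ≈ -37.26°, λ = atan2(p_y, p_x) ≈ 91.36°.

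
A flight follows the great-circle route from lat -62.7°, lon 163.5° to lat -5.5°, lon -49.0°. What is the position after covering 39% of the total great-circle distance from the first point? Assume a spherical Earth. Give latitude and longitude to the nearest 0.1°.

≈ lat -66.2°, lon -84.7°

Write both endpoints as unit vectors p₁, p₂ with components (cos φ cos λ, cos φ sin λ, sin φ).
The central angle between the endpoints is δ = arccos(p₁·p₂) ≈ 1.875 rad (107.4°).
Interpolate at f = 0.39 with slerp weights a = sin((1−f)δ)/sin δ ≈ 0.954, b = sin(fδ)/sin δ ≈ 0.700.
p = a·p₁ + b·p₂ ≈ (0.038, -0.402, -0.915); φ = arcsin(p_z) ≈ -66.21°, λ = atan2(p_y, p_x) ≈ -84.65°.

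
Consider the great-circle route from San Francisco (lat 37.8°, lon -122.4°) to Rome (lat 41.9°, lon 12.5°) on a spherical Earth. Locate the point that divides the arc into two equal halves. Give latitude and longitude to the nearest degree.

Convert each endpoint to a unit vector on the sphere (x = cos φ cos λ, y = cos φ sin λ, z = sin φ).
The central angle between the endpoints is δ = arccos(p₁·p₂) ≈ 1.577 rad (90.3°).
Interpolate at f = 1/2 with slerp weights a = sin((1−f)δ)/sin δ ≈ 0.709, b = sin(fδ)/sin δ ≈ 0.709.
p = a·p₁ + b·p₂ ≈ (0.215, -0.359, 0.908); φ = arcsin(p_z) ≈ 65.27°, λ = atan2(p_y, p_x) ≈ -59.07°.

≈ lat 65°, lon -59°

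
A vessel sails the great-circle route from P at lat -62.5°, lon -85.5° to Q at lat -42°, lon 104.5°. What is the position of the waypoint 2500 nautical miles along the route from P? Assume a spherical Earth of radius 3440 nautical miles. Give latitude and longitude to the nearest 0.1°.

≈ lat -75.2°, lon 114.9°

Convert each endpoint to a unit vector on the sphere (x = cos φ cos λ, y = cos φ sin λ, z = sin φ).
The central angle between the endpoints is δ = arccos(p₁·p₂) ≈ 1.312 rad (75.2°). The total great-circle distance is δ·R ≈ 1.312 × 3440 ≈ 4514 nmi, so the target fraction is f = 2500/4514 ≈ 0.554.
Interpolate at f ≈ 0.554 with slerp weights a = sin((1−f)δ)/sin δ ≈ 0.572, b = sin(fδ)/sin δ ≈ 0.687.
p = a·p₁ + b·p₂ ≈ (-0.107, 0.231, -0.967); φ = arcsin(p_z) ≈ -75.23°, λ = atan2(p_y, p_x) ≈ 114.86°.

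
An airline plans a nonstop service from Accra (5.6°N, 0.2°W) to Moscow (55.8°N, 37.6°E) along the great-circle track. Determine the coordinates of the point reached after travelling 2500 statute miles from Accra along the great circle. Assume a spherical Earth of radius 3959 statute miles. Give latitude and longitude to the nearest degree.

≈ (38°N, 17°E)

The haversine formula gives a central angle δ ≈ 1.021 rad (58.5°) between the endpoints. The total great-circle distance is δ·R ≈ 1.021 × 3959 ≈ 4041 mi, so the target fraction is f = 2500/4041 ≈ 0.619.
Interpolate at f ≈ 0.619 with slerp weights a = sin((1−f)δ)/sin δ ≈ 0.445, b = sin(fδ)/sin δ ≈ 0.692.
p = a·p₁ + b·p₂ ≈ (0.751, 0.236, 0.616); φ = arcsin(p_z) ≈ 38.04°, λ = atan2(p_y, p_x) ≈ 17.43°.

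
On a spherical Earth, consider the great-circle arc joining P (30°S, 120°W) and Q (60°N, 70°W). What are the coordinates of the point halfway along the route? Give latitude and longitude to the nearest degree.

≈ (16°N, 102°W)

Convert each endpoint to a unit vector on the sphere (x = cos φ cos λ, y = cos φ sin λ, z = sin φ).
The central angle between the endpoints is δ = arccos(p₁·p₂) ≈ 1.726 rad (98.9°).
Interpolate at f = 1/2 with slerp weights a = sin((1−f)δ)/sin δ ≈ 0.769, b = sin(fδ)/sin δ ≈ 0.769.
p = a·p₁ + b·p₂ ≈ (-0.202, -0.938, 0.282); φ = arcsin(p_z) ≈ 16.35°, λ = atan2(p_y, p_x) ≈ -102.12°.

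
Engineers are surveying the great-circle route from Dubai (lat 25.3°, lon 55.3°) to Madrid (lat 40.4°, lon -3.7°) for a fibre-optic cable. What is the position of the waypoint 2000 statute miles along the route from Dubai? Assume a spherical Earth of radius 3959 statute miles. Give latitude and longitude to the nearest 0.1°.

≈ lat 37.6°, lon 24.4°

The haversine formula gives a central angle δ ≈ 0.887 rad (50.8°) between the endpoints. The total great-circle distance is δ·R ≈ 0.887 × 3959 ≈ 3512 mi, so the target fraction is f = 2000/3512 ≈ 0.569.
Interpolate at f ≈ 0.569 with slerp weights a = sin((1−f)δ)/sin δ ≈ 0.481, b = sin(fδ)/sin δ ≈ 0.624.
p = a·p₁ + b·p₂ ≈ (0.722, 0.327, 0.610); φ = arcsin(p_z) ≈ 37.59°, λ = atan2(p_y, p_x) ≈ 24.35°.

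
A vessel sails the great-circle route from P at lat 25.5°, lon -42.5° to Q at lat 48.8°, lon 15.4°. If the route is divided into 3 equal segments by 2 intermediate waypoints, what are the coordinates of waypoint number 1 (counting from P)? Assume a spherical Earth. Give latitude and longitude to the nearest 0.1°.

The haversine formula gives a central angle δ ≈ 0.876 rad (50.2°) between the endpoints.
Interpolate at f = 1/3 with slerp weights a = sin((1−f)δ)/sin δ ≈ 0.718, b = sin(fδ)/sin δ ≈ 0.375.
p = a·p₁ + b·p₂ ≈ (0.716, -0.372, 0.591); φ = arcsin(p_z) ≈ 36.23°, λ = atan2(p_y, p_x) ≈ -27.47°.

≈ lat 36.2°, lon -27.5°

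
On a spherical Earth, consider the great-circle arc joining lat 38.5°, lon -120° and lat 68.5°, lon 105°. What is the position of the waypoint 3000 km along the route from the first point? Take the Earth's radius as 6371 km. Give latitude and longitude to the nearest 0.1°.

Write both endpoints as unit vectors p₁, p₂ with components (cos φ cos λ, cos φ sin λ, sin φ).
The central angle between the endpoints is δ = arccos(p₁·p₂) ≈ 1.185 rad (67.9°). The total great-circle distance is δ·R ≈ 1.185 × 6371 ≈ 7549 km, so the target fraction is f = 3000/7549 ≈ 0.397.
Interpolate at f ≈ 0.397 with slerp weights a = sin((1−f)δ)/sin δ ≈ 0.707, b = sin(fδ)/sin δ ≈ 0.490.
p = a·p₁ + b·p₂ ≈ (-0.323, -0.306, 0.896); φ = arcsin(p_z) ≈ 63.59°, λ = atan2(p_y, p_x) ≈ -136.58°.

≈ lat 63.6°, lon -136.6°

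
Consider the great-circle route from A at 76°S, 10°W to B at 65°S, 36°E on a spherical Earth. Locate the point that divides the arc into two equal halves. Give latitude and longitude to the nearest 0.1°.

≈ 71.8°S, 19.6°E

Convert each endpoint to a unit vector on the sphere (x = cos φ cos λ, y = cos φ sin λ, z = sin φ).
The central angle between the endpoints is δ = arccos(p₁·p₂) ≈ 0.316 rad (18.1°).
Interpolate at f = 1/2 with slerp weights a = sin((1−f)δ)/sin δ ≈ 0.506, b = sin(fδ)/sin δ ≈ 0.506.
p = a·p₁ + b·p₂ ≈ (0.294, 0.105, -0.950); φ = arcsin(p_z) ≈ -71.83°, λ = atan2(p_y, p_x) ≈ 19.58°.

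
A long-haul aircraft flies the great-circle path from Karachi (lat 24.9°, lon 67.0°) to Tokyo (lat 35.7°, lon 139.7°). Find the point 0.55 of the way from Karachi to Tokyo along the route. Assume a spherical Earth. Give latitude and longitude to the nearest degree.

≈ lat 36°, lon 105°

Write both endpoints as unit vectors p₁, p₂ with components (cos φ cos λ, cos φ sin λ, sin φ).
The central angle between the endpoints is δ = arccos(p₁·p₂) ≈ 1.087 rad (62.3°).
Interpolate at f = 0.55 with slerp weights a = sin((1−f)δ)/sin δ ≈ 0.531, b = sin(fδ)/sin δ ≈ 0.636.
p = a·p₁ + b·p₂ ≈ (-0.206, 0.777, 0.595); φ = arcsin(p_z) ≈ 36.48°, λ = atan2(p_y, p_x) ≈ 104.82°.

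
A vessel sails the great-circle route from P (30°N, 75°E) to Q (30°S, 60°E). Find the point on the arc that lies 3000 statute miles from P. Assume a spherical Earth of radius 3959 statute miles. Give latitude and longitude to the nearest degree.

≈ (12°S, 65°E)

Convert each endpoint to a unit vector on the sphere (x = cos φ cos λ, y = cos φ sin λ, z = sin φ).
The central angle between the endpoints is δ = arccos(p₁·p₂) ≈ 1.076 rad (61.7°). The total great-circle distance is δ·R ≈ 1.076 × 3959 ≈ 4262 mi, so the target fraction is f = 3000/4262 ≈ 0.704.
Interpolate at f ≈ 0.704 with slerp weights a = sin((1−f)δ)/sin δ ≈ 0.356, b = sin(fδ)/sin δ ≈ 0.781.
p = a·p₁ + b·p₂ ≈ (0.418, 0.883, -0.212); φ = arcsin(p_z) ≈ -12.26°, λ = atan2(p_y, p_x) ≈ 64.68°.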